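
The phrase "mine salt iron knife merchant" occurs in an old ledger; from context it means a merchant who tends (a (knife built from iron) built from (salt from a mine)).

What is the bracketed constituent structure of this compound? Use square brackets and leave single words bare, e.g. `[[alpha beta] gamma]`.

[[[mine salt] [iron knife]] merchant]

The outermost head in the paraphrase is "merchant", modified by "mine salt iron knife".
Within "mine salt iron knife", the head is "knife" (specifically "iron knife") and the modifier is "mine salt".
Within "mine salt", the head is "salt" and the modifier is "mine".
Within "iron knife", the head is "knife" and the modifier is "iron".
Assembled: [[[mine salt] [iron knife]] merchant].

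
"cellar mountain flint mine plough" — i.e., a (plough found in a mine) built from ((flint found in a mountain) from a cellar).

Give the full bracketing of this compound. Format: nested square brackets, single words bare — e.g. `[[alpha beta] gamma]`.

Whole compound: head "plough" (specifically "mine plough"), modifier "cellar mountain flint".
"cellar mountain flint" → head "flint" (specifically "mountain flint"), modifier "cellar".
"mountain flint" → head "flint", modifier "mountain".
"mine plough" → head "plough", modifier "mine".
So the structure is [[cellar [mountain flint]] [mine plough]].

[[cellar [mountain flint]] [mine plough]]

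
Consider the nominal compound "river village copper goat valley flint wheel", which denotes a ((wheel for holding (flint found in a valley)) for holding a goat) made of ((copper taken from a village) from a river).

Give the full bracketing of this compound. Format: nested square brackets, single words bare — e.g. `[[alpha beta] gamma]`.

[[river [village copper]] [goat [[valley flint] wheel]]]

At the top level: head "wheel" (specifically "goat valley flint wheel"); modifier "river village copper".
Within "river village copper", the head is "copper" (specifically "village copper") and the modifier is "river".
Within "village copper", the head is "copper" and the modifier is "village".
Within "goat valley flint wheel", the head is "wheel" (specifically "valley flint wheel") and the modifier is "goat".
Within "valley flint wheel", the head is "wheel" and the modifier is "valley flint".
Within "valley flint", the head is "flint" and the modifier is "valley".
Putting it together: [[river [village copper]] [goat [[valley flint] wheel]]].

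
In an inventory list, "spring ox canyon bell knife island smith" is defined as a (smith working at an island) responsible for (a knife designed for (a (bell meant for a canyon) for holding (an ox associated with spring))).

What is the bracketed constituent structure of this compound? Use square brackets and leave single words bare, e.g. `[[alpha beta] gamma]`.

Whole compound: head "smith" (specifically "island smith"), modifier "spring ox canyon bell knife".
Inside "spring ox canyon bell knife": head "knife", modifier "spring ox canyon bell".
Inside "spring ox canyon bell": head "bell" (specifically "canyon bell"), modifier "spring ox".
Inside "spring ox": head "ox", modifier "spring".
Inside "canyon bell": head "bell", modifier "canyon".
Inside "island smith": head "smith", modifier "island".
Putting it together: [[[[spring ox] [canyon bell]] knife] [island smith]].

[[[[spring ox] [canyon bell]] knife] [island smith]]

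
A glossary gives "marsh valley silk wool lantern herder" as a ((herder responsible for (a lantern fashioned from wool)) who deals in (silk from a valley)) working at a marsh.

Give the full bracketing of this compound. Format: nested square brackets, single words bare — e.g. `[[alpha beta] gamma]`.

[marsh [[valley silk] [[wool lantern] herder]]]

Overall it is a kind of herder (specifically "valley silk wool lantern herder"); the modifier is "marsh".
Within "valley silk wool lantern herder", the head is "herder" (specifically "wool lantern herder") and the modifier is "valley silk".
Within "valley silk", the head is "silk" and the modifier is "valley".
Within "wool lantern herder", the head is "herder" and the modifier is "wool lantern".
Within "wool lantern", the head is "lantern" and the modifier is "wool".
Putting it together: [marsh [[valley silk] [[wool lantern] herder]]].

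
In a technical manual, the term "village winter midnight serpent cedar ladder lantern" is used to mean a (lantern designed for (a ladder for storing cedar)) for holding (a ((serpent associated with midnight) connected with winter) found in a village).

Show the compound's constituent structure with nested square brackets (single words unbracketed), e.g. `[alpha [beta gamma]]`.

Overall it is a kind of lantern (specifically "cedar ladder lantern"); the modifier is "village winter midnight serpent".
Inside "village winter midnight serpent": head "serpent" (specifically "winter midnight serpent"), modifier "village".
Inside "winter midnight serpent": head "serpent" (specifically "midnight serpent"), modifier "winter".
Inside "midnight serpent": head "serpent", modifier "midnight".
Inside "cedar ladder lantern": head "lantern", modifier "cedar ladder".
Inside "cedar ladder": head "ladder", modifier "cedar".
So the structure is [[village [winter [midnight serpent]]] [[cedar ladder] lantern]].

[[village [winter [midnight serpent]]] [[cedar ladder] lantern]]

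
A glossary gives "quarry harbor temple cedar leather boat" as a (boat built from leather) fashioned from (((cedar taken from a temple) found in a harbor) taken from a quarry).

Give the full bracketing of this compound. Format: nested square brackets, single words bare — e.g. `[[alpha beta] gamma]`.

[[quarry [harbor [temple cedar]]] [leather boat]]

The outermost head in the paraphrase is "boat" (specifically "leather boat"), modified by "quarry harbor temple cedar".
Inside "quarry harbor temple cedar": head "cedar" (specifically "harbor temple cedar"), modifier "quarry".
Inside "harbor temple cedar": head "cedar" (specifically "temple cedar"), modifier "harbor".
Inside "temple cedar": head "cedar", modifier "temple".
Inside "leather boat": head "boat", modifier "leather".
Assembled: [[quarry [harbor [temple cedar]]] [leather boat]].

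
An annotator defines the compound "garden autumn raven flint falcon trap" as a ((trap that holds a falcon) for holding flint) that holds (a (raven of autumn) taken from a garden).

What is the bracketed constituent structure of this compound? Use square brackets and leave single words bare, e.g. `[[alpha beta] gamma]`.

[[garden [autumn raven]] [flint [falcon trap]]]

Whole compound: head "trap" (specifically "flint falcon trap"), modifier "garden autumn raven".
Within "garden autumn raven", the head is "raven" (specifically "autumn raven") and the modifier is "garden".
Within "autumn raven", the head is "raven" and the modifier is "autumn".
Within "flint falcon trap", the head is "trap" (specifically "falcon trap") and the modifier is "flint".
Within "falcon trap", the head is "trap" and the modifier is "falcon".
So the structure is [[garden [autumn raven]] [flint [falcon trap]]].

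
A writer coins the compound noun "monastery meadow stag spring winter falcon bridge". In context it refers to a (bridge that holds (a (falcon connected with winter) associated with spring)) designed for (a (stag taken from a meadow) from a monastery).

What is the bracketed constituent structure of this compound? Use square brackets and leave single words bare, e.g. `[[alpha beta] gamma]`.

[[monastery [meadow stag]] [[spring [winter falcon]] bridge]]

The outermost head in the paraphrase is "bridge" (specifically "spring winter falcon bridge"), modified by "monastery meadow stag".
"monastery meadow stag" → head "stag" (specifically "meadow stag"), modifier "monastery".
"meadow stag" → head "stag", modifier "meadow".
"spring winter falcon bridge" → head "bridge", modifier "spring winter falcon".
"spring winter falcon" → head "falcon" (specifically "winter falcon"), modifier "spring".
"winter falcon" → head "falcon", modifier "winter".
Putting it together: [[monastery [meadow stag]] [[spring [winter falcon]] bridge]].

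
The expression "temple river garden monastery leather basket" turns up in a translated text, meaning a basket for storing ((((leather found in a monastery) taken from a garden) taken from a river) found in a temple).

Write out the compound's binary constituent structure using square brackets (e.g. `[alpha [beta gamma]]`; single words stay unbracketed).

At the top level: head "basket"; modifier "temple river garden monastery leather".
Within "temple river garden monastery leather", the head is "leather" (specifically "river garden monastery leather") and the modifier is "temple".
Within "river garden monastery leather", the head is "leather" (specifically "garden monastery leather") and the modifier is "river".
Within "garden monastery leather", the head is "leather" (specifically "monastery leather") and the modifier is "garden".
Within "monastery leather", the head is "leather" and the modifier is "monastery".
So the structure is [[temple [river [garden [monastery leather]]]] basket].

[[temple [river [garden [monastery leather]]]] basket]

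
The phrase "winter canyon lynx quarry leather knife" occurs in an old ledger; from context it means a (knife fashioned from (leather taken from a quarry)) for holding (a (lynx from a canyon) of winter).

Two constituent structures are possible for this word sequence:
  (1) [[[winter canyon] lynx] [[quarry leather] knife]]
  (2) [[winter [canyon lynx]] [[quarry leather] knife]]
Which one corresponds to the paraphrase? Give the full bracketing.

The paraphrase's head is the "knife" part ("quarry leather knife"); its modifier is "winter canyon lynx".
That top-level split, carried through the inner groups, gives [[winter [canyon lynx]] [[quarry leather] knife]].

[[winter [canyon lynx]] [[quarry leather] knife]]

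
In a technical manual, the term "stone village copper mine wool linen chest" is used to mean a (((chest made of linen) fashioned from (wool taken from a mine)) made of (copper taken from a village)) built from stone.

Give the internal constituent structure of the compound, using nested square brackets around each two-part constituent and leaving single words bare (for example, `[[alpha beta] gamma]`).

The outermost head in the paraphrase is "chest" (specifically "village copper mine wool linen chest"), modified by "stone".
Inside "village copper mine wool linen chest": head "chest" (specifically "mine wool linen chest"), modifier "village copper".
Inside "village copper": head "copper", modifier "village".
Inside "mine wool linen chest": head "chest" (specifically "linen chest"), modifier "mine wool".
Inside "mine wool": head "wool", modifier "mine".
Inside "linen chest": head "chest", modifier "linen".
Putting it together: [stone [[village copper] [[mine wool] [linen chest]]]].

[stone [[village copper] [[mine wool] [linen chest]]]]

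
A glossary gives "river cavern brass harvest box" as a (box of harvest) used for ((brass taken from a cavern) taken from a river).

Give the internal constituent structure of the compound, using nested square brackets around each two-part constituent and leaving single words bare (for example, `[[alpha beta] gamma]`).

[[river [cavern brass]] [harvest box]]

The outermost head in the paraphrase is "box" (specifically "harvest box"), modified by "river cavern brass".
Within "river cavern brass", the head is "brass" (specifically "cavern brass") and the modifier is "river".
Within "cavern brass", the head is "brass" and the modifier is "cavern".
Within "harvest box", the head is "box" and the modifier is "harvest".
Putting it together: [[river [cavern brass]] [harvest box]].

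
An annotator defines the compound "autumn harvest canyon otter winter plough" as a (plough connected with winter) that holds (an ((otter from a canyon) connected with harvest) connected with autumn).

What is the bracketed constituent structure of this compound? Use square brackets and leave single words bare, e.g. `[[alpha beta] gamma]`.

[[autumn [harvest [canyon otter]]] [winter plough]]

The outermost head in the paraphrase is "plough" (specifically "winter plough"), modified by "autumn harvest canyon otter".
Inside "autumn harvest canyon otter": head "otter" (specifically "harvest canyon otter"), modifier "autumn".
Inside "harvest canyon otter": head "otter" (specifically "canyon otter"), modifier "harvest".
Inside "canyon otter": head "otter", modifier "canyon".
Inside "winter plough": head "plough", modifier "winter".
Assembled: [[autumn [harvest [canyon otter]]] [winter plough]].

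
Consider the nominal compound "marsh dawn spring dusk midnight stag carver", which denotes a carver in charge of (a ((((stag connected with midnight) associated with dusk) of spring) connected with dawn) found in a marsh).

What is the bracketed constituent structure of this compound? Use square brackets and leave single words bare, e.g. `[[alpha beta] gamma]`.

[[marsh [dawn [spring [dusk [midnight stag]]]]] carver]

Whole compound: head "carver", modifier "marsh dawn spring dusk midnight stag".
Inside "marsh dawn spring dusk midnight stag": head "stag" (specifically "dawn spring dusk midnight stag"), modifier "marsh".
Inside "dawn spring dusk midnight stag": head "stag" (specifically "spring dusk midnight stag"), modifier "dawn".
Inside "spring dusk midnight stag": head "stag" (specifically "dusk midnight stag"), modifier "spring".
Inside "dusk midnight stag": head "stag" (specifically "midnight stag"), modifier "dusk".
Inside "midnight stag": head "stag", modifier "midnight".
Assembled: [[marsh [dawn [spring [dusk [midnight stag]]]]] carver].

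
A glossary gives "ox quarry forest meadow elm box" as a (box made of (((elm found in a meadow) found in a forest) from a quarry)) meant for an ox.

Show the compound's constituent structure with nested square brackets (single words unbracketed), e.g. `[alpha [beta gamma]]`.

[ox [[quarry [forest [meadow elm]]] box]]

At the top level: head "box" (specifically "quarry forest meadow elm box"); modifier "ox".
"quarry forest meadow elm box" → head "box", modifier "quarry forest meadow elm".
"quarry forest meadow elm" → head "elm" (specifically "forest meadow elm"), modifier "quarry".
"forest meadow elm" → head "elm" (specifically "meadow elm"), modifier "forest".
"meadow elm" → head "elm", modifier "meadow".
Assembled: [ox [[quarry [forest [meadow elm]]] box]].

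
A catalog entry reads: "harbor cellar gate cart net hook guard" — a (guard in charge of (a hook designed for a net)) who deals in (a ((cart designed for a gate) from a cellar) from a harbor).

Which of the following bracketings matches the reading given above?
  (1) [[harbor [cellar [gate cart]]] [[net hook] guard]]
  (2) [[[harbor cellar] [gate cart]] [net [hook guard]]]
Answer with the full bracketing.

[[harbor [cellar [gate cart]]] [[net hook] guard]]

The paraphrase's head is the "guard" part ("net hook guard"); its modifier is "harbor cellar gate cart".
That top-level split, carried through the inner groups, gives [[harbor [cellar [gate cart]]] [[net hook] guard]].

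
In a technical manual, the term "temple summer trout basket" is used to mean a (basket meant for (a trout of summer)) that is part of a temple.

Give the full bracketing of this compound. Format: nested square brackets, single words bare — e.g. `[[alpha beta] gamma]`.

[temple [[summer trout] basket]]

Whole compound: head "basket" (specifically "summer trout basket"), modifier "temple".
"summer trout basket" → head "basket", modifier "summer trout".
"summer trout" → head "trout", modifier "summer".
So the structure is [temple [[summer trout] basket]].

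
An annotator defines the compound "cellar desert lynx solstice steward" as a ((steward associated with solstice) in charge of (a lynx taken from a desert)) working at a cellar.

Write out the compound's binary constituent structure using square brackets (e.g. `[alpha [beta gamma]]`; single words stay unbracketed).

At the top level: head "steward" (specifically "desert lynx solstice steward"); modifier "cellar".
Within "desert lynx solstice steward", the head is "steward" (specifically "solstice steward") and the modifier is "desert lynx".
Within "desert lynx", the head is "lynx" and the modifier is "desert".
Within "solstice steward", the head is "steward" and the modifier is "solstice".
Putting it together: [cellar [[desert lynx] [solstice steward]]].

[cellar [[desert lynx] [solstice steward]]]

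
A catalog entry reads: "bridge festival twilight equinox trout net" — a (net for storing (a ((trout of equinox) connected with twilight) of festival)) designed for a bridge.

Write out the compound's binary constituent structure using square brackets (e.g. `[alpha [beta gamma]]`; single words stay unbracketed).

[bridge [[festival [twilight [equinox trout]]] net]]

At the top level: head "net" (specifically "festival twilight equinox trout net"); modifier "bridge".
"festival twilight equinox trout net" → head "net", modifier "festival twilight equinox trout".
"festival twilight equinox trout" → head "trout" (specifically "twilight equinox trout"), modifier "festival".
"twilight equinox trout" → head "trout" (specifically "equinox trout"), modifier "twilight".
"equinox trout" → head "trout", modifier "equinox".
So the structure is [bridge [[festival [twilight [equinox trout]]] net]].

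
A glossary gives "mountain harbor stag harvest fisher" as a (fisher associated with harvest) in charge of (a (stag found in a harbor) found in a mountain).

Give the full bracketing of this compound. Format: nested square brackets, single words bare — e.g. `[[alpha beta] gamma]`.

[[mountain [harbor stag]] [harvest fisher]]

Whole compound: head "fisher" (specifically "harvest fisher"), modifier "mountain harbor stag".
Within "mountain harbor stag", the head is "stag" (specifically "harbor stag") and the modifier is "mountain".
Within "harbor stag", the head is "stag" and the modifier is "harbor".
Within "harvest fisher", the head is "fisher" and the modifier is "harvest".
So the structure is [[mountain [harbor stag]] [harvest fisher]].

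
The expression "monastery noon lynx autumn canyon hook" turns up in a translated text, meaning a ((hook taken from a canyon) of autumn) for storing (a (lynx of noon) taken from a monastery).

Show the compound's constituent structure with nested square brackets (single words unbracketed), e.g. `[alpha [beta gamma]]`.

[[monastery [noon lynx]] [autumn [canyon hook]]]

At the top level: head "hook" (specifically "autumn canyon hook"); modifier "monastery noon lynx".
Inside "monastery noon lynx": head "lynx" (specifically "noon lynx"), modifier "monastery".
Inside "noon lynx": head "lynx", modifier "noon".
Inside "autumn canyon hook": head "hook" (specifically "canyon hook"), modifier "autumn".
Inside "canyon hook": head "hook", modifier "canyon".
So the structure is [[monastery [noon lynx]] [autumn [canyon hook]]].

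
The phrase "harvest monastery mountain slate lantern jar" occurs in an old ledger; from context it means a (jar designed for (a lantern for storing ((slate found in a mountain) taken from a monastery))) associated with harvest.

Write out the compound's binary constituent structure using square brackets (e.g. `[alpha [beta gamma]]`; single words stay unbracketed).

[harvest [[[monastery [mountain slate]] lantern] jar]]

At the top level: head "jar" (specifically "monastery mountain slate lantern jar"); modifier "harvest".
Within "monastery mountain slate lantern jar", the head is "jar" and the modifier is "monastery mountain slate lantern".
Within "monastery mountain slate lantern", the head is "lantern" and the modifier is "monastery mountain slate".
Within "monastery mountain slate", the head is "slate" (specifically "mountain slate") and the modifier is "monastery".
Within "mountain slate", the head is "slate" and the modifier is "mountain".
Putting it together: [harvest [[[monastery [mountain slate]] lantern] jar]].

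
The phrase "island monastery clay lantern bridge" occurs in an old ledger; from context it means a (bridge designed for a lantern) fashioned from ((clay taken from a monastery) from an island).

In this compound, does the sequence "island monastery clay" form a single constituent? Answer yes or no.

yes

The paraphrase groups the words so that "island monastery clay" is one unit: it corresponds to a single parenthesized sub-phrase.
The full structure is [[island [monastery clay]] [lantern bridge]], in which [island monastery clay] is a constituent.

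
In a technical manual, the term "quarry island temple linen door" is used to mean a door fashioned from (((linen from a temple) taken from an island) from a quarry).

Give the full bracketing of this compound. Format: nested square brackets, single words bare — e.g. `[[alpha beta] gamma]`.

At the top level: head "door"; modifier "quarry island temple linen".
Inside "quarry island temple linen": head "linen" (specifically "island temple linen"), modifier "quarry".
Inside "island temple linen": head "linen" (specifically "temple linen"), modifier "island".
Inside "temple linen": head "linen", modifier "temple".
Putting it together: [[quarry [island [temple linen]]] door].

[[quarry [island [temple linen]]] door]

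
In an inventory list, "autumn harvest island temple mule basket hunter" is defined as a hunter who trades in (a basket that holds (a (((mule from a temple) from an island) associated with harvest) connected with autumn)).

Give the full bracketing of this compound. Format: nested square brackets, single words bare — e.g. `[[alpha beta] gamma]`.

[[[autumn [harvest [island [temple mule]]]] basket] hunter]

The outermost head in the paraphrase is "hunter", modified by "autumn harvest island temple mule basket".
"autumn harvest island temple mule basket" → head "basket", modifier "autumn harvest island temple mule".
"autumn harvest island temple mule" → head "mule" (specifically "harvest island temple mule"), modifier "autumn".
"harvest island temple mule" → head "mule" (specifically "island temple mule"), modifier "harvest".
"island temple mule" → head "mule" (specifically "temple mule"), modifier "island".
"temple mule" → head "mule", modifier "temple".
So the structure is [[[autumn [harvest [island [temple mule]]]] basket] hunter].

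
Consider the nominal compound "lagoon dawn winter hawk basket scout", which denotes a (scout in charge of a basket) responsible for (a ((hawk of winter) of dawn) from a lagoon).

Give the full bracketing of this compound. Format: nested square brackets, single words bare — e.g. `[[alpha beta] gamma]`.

The outermost head in the paraphrase is "scout" (specifically "basket scout"), modified by "lagoon dawn winter hawk".
Inside "lagoon dawn winter hawk": head "hawk" (specifically "dawn winter hawk"), modifier "lagoon".
Inside "dawn winter hawk": head "hawk" (specifically "winter hawk"), modifier "dawn".
Inside "winter hawk": head "hawk", modifier "winter".
Inside "basket scout": head "scout", modifier "basket".
Assembled: [[lagoon [dawn [winter hawk]]] [basket scout]].

[[lagoon [dawn [winter hawk]]] [basket scout]]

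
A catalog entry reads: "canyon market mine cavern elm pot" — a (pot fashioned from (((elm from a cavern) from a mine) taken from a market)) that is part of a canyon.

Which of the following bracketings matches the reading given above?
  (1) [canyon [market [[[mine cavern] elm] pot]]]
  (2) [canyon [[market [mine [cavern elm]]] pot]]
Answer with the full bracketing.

[canyon [[market [mine [cavern elm]]] pot]]

The paraphrase's head is the "pot" part ("market mine cavern elm pot"); its modifier is "canyon".
That top-level split, carried through the inner groups, gives [canyon [[market [mine [cavern elm]]] pot]].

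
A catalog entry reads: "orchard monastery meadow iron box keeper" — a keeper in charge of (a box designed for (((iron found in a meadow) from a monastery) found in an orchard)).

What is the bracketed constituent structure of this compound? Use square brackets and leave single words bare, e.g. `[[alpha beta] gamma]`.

Overall it is a kind of keeper; the modifier is "orchard monastery meadow iron box".
Inside "orchard monastery meadow iron box": head "box", modifier "orchard monastery meadow iron".
Inside "orchard monastery meadow iron": head "iron" (specifically "monastery meadow iron"), modifier "orchard".
Inside "monastery meadow iron": head "iron" (specifically "meadow iron"), modifier "monastery".
Inside "meadow iron": head "iron", modifier "meadow".
Putting it together: [[[orchard [monastery [meadow iron]]] box] keeper].

[[[orchard [monastery [meadow iron]]] box] keeper]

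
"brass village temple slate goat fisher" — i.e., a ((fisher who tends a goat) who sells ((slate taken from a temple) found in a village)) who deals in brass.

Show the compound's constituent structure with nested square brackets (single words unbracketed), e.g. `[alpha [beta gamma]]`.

[brass [[village [temple slate]] [goat fisher]]]

Overall it is a kind of fisher (specifically "village temple slate goat fisher"); the modifier is "brass".
"village temple slate goat fisher" → head "fisher" (specifically "goat fisher"), modifier "village temple slate".
"village temple slate" → head "slate" (specifically "temple slate"), modifier "village".
"temple slate" → head "slate", modifier "temple".
"goat fisher" → head "fisher", modifier "goat".
Assembled: [brass [[village [temple slate]] [goat fisher]]].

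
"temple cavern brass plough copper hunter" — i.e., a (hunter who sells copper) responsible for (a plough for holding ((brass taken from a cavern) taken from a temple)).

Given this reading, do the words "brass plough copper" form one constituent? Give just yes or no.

no

The top-level split is [temple cavern brass plough] [copper hunter]; the full structure is [[[temple [cavern brass]] plough] [copper hunter]].
"brass plough copper" straddles a constituent boundary, so it is not a single unit.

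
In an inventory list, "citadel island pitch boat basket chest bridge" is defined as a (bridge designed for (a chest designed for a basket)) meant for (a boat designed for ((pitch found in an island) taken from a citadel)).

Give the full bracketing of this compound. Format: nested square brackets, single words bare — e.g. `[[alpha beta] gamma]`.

[[[citadel [island pitch]] boat] [[basket chest] bridge]]

Overall it is a kind of bridge (specifically "basket chest bridge"); the modifier is "citadel island pitch boat".
"citadel island pitch boat" → head "boat", modifier "citadel island pitch".
"citadel island pitch" → head "pitch" (specifically "island pitch"), modifier "citadel".
"island pitch" → head "pitch", modifier "island".
"basket chest bridge" → head "bridge", modifier "basket chest".
"basket chest" → head "chest", modifier "basket".
Assembled: [[[citadel [island pitch]] boat] [[basket chest] bridge]].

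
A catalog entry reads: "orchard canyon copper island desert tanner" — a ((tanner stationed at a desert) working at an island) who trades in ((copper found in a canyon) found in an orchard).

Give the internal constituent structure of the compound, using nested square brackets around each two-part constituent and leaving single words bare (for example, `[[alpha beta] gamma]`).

[[orchard [canyon copper]] [island [desert tanner]]]

At the top level: head "tanner" (specifically "island desert tanner"); modifier "orchard canyon copper".
Inside "orchard canyon copper": head "copper" (specifically "canyon copper"), modifier "orchard".
Inside "canyon copper": head "copper", modifier "canyon".
Inside "island desert tanner": head "tanner" (specifically "desert tanner"), modifier "island".
Inside "desert tanner": head "tanner", modifier "desert".
Assembled: [[orchard [canyon copper]] [island [desert tanner]]].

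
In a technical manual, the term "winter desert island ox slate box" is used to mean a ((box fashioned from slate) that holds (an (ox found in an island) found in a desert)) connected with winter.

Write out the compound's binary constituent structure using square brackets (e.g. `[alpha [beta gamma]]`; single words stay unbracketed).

Overall it is a kind of box (specifically "desert island ox slate box"); the modifier is "winter".
Within "desert island ox slate box", the head is "box" (specifically "slate box") and the modifier is "desert island ox".
Within "desert island ox", the head is "ox" (specifically "island ox") and the modifier is "desert".
Within "island ox", the head is "ox" and the modifier is "island".
Within "slate box", the head is "box" and the modifier is "slate".
Assembled: [winter [[desert [island ox]] [slate box]]].

[winter [[desert [island ox]] [slate box]]]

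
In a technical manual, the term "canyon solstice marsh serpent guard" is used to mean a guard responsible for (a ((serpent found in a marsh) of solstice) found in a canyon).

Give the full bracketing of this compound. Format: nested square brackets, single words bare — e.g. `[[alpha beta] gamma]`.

Whole compound: head "guard", modifier "canyon solstice marsh serpent".
Inside "canyon solstice marsh serpent": head "serpent" (specifically "solstice marsh serpent"), modifier "canyon".
Inside "solstice marsh serpent": head "serpent" (specifically "marsh serpent"), modifier "solstice".
Inside "marsh serpent": head "serpent", modifier "marsh".
Assembled: [[canyon [solstice [marsh serpent]]] guard].

[[canyon [solstice [marsh serpent]]] guard]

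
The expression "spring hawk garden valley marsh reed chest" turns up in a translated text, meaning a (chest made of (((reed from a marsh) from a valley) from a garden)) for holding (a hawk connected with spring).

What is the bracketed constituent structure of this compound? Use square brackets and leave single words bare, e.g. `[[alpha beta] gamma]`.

Overall it is a kind of chest (specifically "garden valley marsh reed chest"); the modifier is "spring hawk".
Inside "spring hawk": head "hawk", modifier "spring".
Inside "garden valley marsh reed chest": head "chest", modifier "garden valley marsh reed".
Inside "garden valley marsh reed": head "reed" (specifically "valley marsh reed"), modifier "garden".
Inside "valley marsh reed": head "reed" (specifically "marsh reed"), modifier "valley".
Inside "marsh reed": head "reed", modifier "marsh".
Putting it together: [[spring hawk] [[garden [valley [marsh reed]]] chest]].

[[spring hawk] [[garden [valley [marsh reed]]] chest]]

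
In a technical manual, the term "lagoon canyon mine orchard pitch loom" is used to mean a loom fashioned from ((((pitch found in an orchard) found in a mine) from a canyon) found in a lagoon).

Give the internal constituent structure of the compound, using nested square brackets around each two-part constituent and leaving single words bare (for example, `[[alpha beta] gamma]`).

Whole compound: head "loom", modifier "lagoon canyon mine orchard pitch".
"lagoon canyon mine orchard pitch" → head "pitch" (specifically "canyon mine orchard pitch"), modifier "lagoon".
"canyon mine orchard pitch" → head "pitch" (specifically "mine orchard pitch"), modifier "canyon".
"mine orchard pitch" → head "pitch" (specifically "orchard pitch"), modifier "mine".
"orchard pitch" → head "pitch", modifier "orchard".
So the structure is [[lagoon [canyon [mine [orchard pitch]]]] loom].

[[lagoon [canyon [mine [orchard pitch]]]] loom]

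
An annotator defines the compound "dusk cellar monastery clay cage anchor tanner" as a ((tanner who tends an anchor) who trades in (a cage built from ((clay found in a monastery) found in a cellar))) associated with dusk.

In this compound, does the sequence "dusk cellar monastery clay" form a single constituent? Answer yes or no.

The top-level split is [dusk] [cellar monastery clay cage anchor tanner]; the full structure is [dusk [[[cellar [monastery clay]] cage] [anchor tanner]]].
"dusk cellar monastery clay" straddles a constituent boundary, so it is not a single unit.

no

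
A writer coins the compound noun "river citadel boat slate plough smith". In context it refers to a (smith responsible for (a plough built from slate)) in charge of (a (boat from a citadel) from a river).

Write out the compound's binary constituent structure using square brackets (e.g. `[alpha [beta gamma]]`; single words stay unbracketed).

The outermost head in the paraphrase is "smith" (specifically "slate plough smith"), modified by "river citadel boat".
Inside "river citadel boat": head "boat" (specifically "citadel boat"), modifier "river".
Inside "citadel boat": head "boat", modifier "citadel".
Inside "slate plough smith": head "smith", modifier "slate plough".
Inside "slate plough": head "plough", modifier "slate".
So the structure is [[river [citadel boat]] [[slate plough] smith]].

[[river [citadel boat]] [[slate plough] smith]]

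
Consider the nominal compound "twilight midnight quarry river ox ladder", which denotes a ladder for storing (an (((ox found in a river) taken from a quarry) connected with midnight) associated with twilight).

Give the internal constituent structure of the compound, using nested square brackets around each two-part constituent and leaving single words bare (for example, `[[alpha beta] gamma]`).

[[twilight [midnight [quarry [river ox]]]] ladder]

Whole compound: head "ladder", modifier "twilight midnight quarry river ox".
Within "twilight midnight quarry river ox", the head is "ox" (specifically "midnight quarry river ox") and the modifier is "twilight".
Within "midnight quarry river ox", the head is "ox" (specifically "quarry river ox") and the modifier is "midnight".
Within "quarry river ox", the head is "ox" (specifically "river ox") and the modifier is "quarry".
Within "river ox", the head is "ox" and the modifier is "river".
Putting it together: [[twilight [midnight [quarry [river ox]]]] ladder].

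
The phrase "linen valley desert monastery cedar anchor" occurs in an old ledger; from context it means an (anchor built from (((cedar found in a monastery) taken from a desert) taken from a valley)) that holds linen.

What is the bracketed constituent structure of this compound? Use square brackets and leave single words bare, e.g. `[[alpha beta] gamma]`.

At the top level: head "anchor" (specifically "valley desert monastery cedar anchor"); modifier "linen".
Inside "valley desert monastery cedar anchor": head "anchor", modifier "valley desert monastery cedar".
Inside "valley desert monastery cedar": head "cedar" (specifically "desert monastery cedar"), modifier "valley".
Inside "desert monastery cedar": head "cedar" (specifically "monastery cedar"), modifier "desert".
Inside "monastery cedar": head "cedar", modifier "monastery".
Assembled: [linen [[valley [desert [monastery cedar]]] anchor]].

[linen [[valley [desert [monastery cedar]]] anchor]]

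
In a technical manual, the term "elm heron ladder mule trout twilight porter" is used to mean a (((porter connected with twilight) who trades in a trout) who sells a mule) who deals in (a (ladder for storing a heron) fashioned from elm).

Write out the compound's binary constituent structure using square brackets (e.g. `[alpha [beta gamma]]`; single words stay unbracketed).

The outermost head in the paraphrase is "porter" (specifically "mule trout twilight porter"), modified by "elm heron ladder".
Inside "elm heron ladder": head "ladder" (specifically "heron ladder"), modifier "elm".
Inside "heron ladder": head "ladder", modifier "heron".
Inside "mule trout twilight porter": head "porter" (specifically "trout twilight porter"), modifier "mule".
Inside "trout twilight porter": head "porter" (specifically "twilight porter"), modifier "trout".
Inside "twilight porter": head "porter", modifier "twilight".
Putting it together: [[elm [heron ladder]] [mule [trout [twilight porter]]]].

[[elm [heron ladder]] [mule [trout [twilight porter]]]]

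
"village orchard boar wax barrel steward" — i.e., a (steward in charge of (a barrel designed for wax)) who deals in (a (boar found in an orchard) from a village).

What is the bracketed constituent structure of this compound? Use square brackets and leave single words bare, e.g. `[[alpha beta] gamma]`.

[[village [orchard boar]] [[wax barrel] steward]]

Whole compound: head "steward" (specifically "wax barrel steward"), modifier "village orchard boar".
"village orchard boar" → head "boar" (specifically "orchard boar"), modifier "village".
"orchard boar" → head "boar", modifier "orchard".
"wax barrel steward" → head "steward", modifier "wax barrel".
"wax barrel" → head "barrel", modifier "wax".
Assembled: [[village [orchard boar]] [[wax barrel] steward]].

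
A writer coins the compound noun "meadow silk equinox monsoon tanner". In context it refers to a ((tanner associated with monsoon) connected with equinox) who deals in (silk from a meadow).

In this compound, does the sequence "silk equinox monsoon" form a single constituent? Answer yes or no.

no

The top-level split is [meadow silk] [equinox monsoon tanner]; the full structure is [[meadow silk] [equinox [monsoon tanner]]].
"silk equinox monsoon" straddles a constituent boundary, so it is not a single unit.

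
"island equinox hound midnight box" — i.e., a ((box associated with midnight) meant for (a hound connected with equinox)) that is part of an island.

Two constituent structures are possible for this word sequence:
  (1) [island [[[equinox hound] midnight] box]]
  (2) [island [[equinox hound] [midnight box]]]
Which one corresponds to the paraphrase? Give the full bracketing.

The paraphrase's head is the "box" part ("equinox hound midnight box"); its modifier is "island".
That top-level split, carried through the inner groups, gives [island [[equinox hound] [midnight box]]].

[island [[equinox hound] [midnight box]]]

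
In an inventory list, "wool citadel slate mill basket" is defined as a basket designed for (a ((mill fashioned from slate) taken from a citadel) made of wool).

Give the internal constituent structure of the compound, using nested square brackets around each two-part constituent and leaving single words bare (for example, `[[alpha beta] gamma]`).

The outermost head in the paraphrase is "basket", modified by "wool citadel slate mill".
"wool citadel slate mill" → head "mill" (specifically "citadel slate mill"), modifier "wool".
"citadel slate mill" → head "mill" (specifically "slate mill"), modifier "citadel".
"slate mill" → head "mill", modifier "slate".
Assembled: [[wool [citadel [slate mill]]] basket].

[[wool [citadel [slate mill]]] basket]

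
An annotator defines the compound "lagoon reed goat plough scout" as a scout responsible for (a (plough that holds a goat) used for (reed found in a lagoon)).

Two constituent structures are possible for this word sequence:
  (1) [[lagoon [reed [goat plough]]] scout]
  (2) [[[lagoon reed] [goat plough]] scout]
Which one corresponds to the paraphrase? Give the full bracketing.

[[[lagoon reed] [goat plough]] scout]

The paraphrase's head is the "scout" part ("scout"); its modifier is "lagoon reed goat plough".
That top-level split, carried through the inner groups, gives [[[lagoon reed] [goat plough]] scout].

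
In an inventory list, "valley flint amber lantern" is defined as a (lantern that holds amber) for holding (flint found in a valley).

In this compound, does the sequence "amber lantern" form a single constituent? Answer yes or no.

The paraphrase groups the words so that "amber lantern" is one unit: it corresponds to a single parenthesized sub-phrase.
The full structure is [[valley flint] [amber lantern]], in which [amber lantern] is a constituent.

yes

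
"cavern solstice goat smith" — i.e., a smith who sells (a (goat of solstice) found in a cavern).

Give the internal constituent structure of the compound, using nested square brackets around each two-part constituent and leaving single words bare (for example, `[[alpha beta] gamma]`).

Overall it is a kind of smith; the modifier is "cavern solstice goat".
"cavern solstice goat" → head "goat" (specifically "solstice goat"), modifier "cavern".
"solstice goat" → head "goat", modifier "solstice".
So the structure is [[cavern [solstice goat]] smith].

[[cavern [solstice goat]] smith]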